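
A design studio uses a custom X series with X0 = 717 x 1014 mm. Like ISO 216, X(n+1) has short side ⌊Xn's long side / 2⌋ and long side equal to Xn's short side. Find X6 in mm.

89 × 126 mm

X1: ⌊1014/2⌋ × 717 = 507 × 717 mm
X2: ⌊717/2⌋ × 507 = 358 × 507 mm
X3: ⌊507/2⌋ × 358 = 253 × 358 mm
X4: ⌊358/2⌋ × 253 = 179 × 253 mm
X5: ⌊253/2⌋ × 179 = 126 × 179 mm
X6: ⌊179/2⌋ × 126 = 89 × 126 mm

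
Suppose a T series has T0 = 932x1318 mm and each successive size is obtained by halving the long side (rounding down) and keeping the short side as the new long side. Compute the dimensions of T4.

233 × 329 mm

T1: ⌊1318/2⌋ × 932 = 659 × 932 mm
T2: ⌊932/2⌋ × 659 = 466 × 659 mm
T3: ⌊659/2⌋ × 466 = 329 × 466 mm
T4: ⌊466/2⌋ × 329 = 233 × 329 mm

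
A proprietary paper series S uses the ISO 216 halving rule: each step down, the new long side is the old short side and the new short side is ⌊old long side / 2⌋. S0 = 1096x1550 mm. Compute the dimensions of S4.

S1: ⌊1550/2⌋ × 1096 = 775 × 1096 mm
S2: ⌊1096/2⌋ × 775 = 548 × 775 mm
S3: ⌊775/2⌋ × 548 = 387 × 548 mm
S4: ⌊548/2⌋ × 387 = 274 × 387 mm

274 × 387 mm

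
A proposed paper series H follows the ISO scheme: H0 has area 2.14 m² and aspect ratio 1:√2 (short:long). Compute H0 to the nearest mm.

Let the short side be w mm. Then w · w√2 = 2.14 m² = 2,140,000 mm².
w² = 2,140,000/√2, so w ≈ 1230.1 mm; long side = w√2 ≈ 1739.7 mm.

1230 × 1740 mm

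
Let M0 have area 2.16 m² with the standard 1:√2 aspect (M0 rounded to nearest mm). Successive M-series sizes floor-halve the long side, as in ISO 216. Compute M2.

618 × 874 mm

Let M0's short side be w mm. w · w√2 = 2.16 m² = 2,160,000 mm², so w ≈ 1235.9 mm and w√2 ≈ 1747.8 mm → M0 = 1236 × 1748 mm.
M1: ⌊1748/2⌋ × 1236 = 874 × 1236 mm
M2: ⌊1236/2⌋ × 874 = 618 × 874 mm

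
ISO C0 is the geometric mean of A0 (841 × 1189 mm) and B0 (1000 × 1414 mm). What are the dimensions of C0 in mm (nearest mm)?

917 × 1297 mm

Short: √(841 · 1000) = √841000 ≈ 917.1 mm.
Long: √(1189 · 1414) = √1681246 ≈ 1296.6 mm.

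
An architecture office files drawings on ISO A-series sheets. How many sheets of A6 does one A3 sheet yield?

A3 = 297 × 420 mm; A6 = 105 × 148 mm.
Each halving step doubles the count; 3 steps from A3 to A6.
2^3 = 8.

8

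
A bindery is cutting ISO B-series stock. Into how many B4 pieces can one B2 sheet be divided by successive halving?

Each ISO step halves the sheet: 1 × B2 → 2 × B3 → 4 × B4
From B2 to B4 is 2 halving steps: 2^2 = 4.

4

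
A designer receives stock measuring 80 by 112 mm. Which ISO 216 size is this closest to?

C7 (81 × 114 mm)

Aspect ratio 112/80 ≈ 1.400 — close to the ISO √2 ≈ 1.414.
In the C-series (envelope sizes, between A and B): C7 = 81 × 114 mm.
Off by 3 mm total — nearest standard size.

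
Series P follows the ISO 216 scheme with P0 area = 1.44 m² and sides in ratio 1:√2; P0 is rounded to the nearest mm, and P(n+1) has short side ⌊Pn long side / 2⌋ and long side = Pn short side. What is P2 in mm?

504 × 713 mm

Let P0's short side be w mm. w · w√2 = 1.44 m² = 1,440,000 mm², so w ≈ 1009.1 mm and w√2 ≈ 1427.0 mm → P0 = 1009 × 1427 mm.
P1: ⌊1427/2⌋ × 1009 = 713 × 1009 mm
P2: ⌊1009/2⌋ × 713 = 504 × 713 mm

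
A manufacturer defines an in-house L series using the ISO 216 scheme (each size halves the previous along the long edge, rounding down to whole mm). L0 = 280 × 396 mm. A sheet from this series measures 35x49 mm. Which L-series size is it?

L6

L0: 280 × 396 mm
L1: 198 × 280 mm
L2: 140 × 198 mm
L3: 99 × 140 mm
L4: 70 × 99 mm
L5: 49 × 70 mm
L6: 35 × 49 mm
L7: 24 × 35 mm
→ matches L6.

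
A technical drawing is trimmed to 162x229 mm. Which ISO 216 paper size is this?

Aspect ratio 229/162 ≈ 1.414 — close to the ISO √2 ≈ 1.414.
In the C-series (envelope sizes, between A and B): C5 = 162 × 229 mm.

C5 (162 × 229 mm)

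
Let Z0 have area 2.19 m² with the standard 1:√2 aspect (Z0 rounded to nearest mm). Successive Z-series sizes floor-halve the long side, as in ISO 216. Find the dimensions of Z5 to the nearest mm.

Let Z0's short side be w mm. w · w√2 = 2.19 m² = 2,190,000 mm², so w ≈ 1244.4 mm and w√2 ≈ 1759.9 mm → Z0 = 1244 × 1760 mm.
Z1: ⌊1760/2⌋ × 1244 = 880 × 1244 mm
Z2: ⌊1244/2⌋ × 880 = 622 × 880 mm
Z3: ⌊880/2⌋ × 622 = 440 × 622 mm
Z4: ⌊622/2⌋ × 440 = 311 × 440 mm
Z5: ⌊440/2⌋ × 311 = 220 × 311 mm

220 × 311 mm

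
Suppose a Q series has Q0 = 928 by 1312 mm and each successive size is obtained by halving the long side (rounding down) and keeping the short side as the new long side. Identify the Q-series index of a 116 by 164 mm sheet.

Q0: 928 × 1312 mm
Q1: 656 × 928 mm
Q2: 464 × 656 mm
Q3: 328 × 464 mm
Q4: 232 × 328 mm
Q5: 164 × 232 mm
Q6: 116 × 164 mm
Q7: 82 × 116 mm
→ matches Q6.

Q6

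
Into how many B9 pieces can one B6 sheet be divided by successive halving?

8

Each ISO step halves the sheet: 1 × B6 → 2 × B7 → 4 × B8 → 8 × B9
From B6 to B9 is 3 halving steps: 2^3 = 8.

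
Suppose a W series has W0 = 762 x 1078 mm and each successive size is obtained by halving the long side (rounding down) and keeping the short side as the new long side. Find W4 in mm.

190 × 269 mm

W1: ⌊1078/2⌋ × 762 = 539 × 762 mm
W2: ⌊762/2⌋ × 539 = 381 × 539 mm
W3: ⌊539/2⌋ × 381 = 269 × 381 mm
W4: ⌊381/2⌋ × 269 = 190 × 269 mm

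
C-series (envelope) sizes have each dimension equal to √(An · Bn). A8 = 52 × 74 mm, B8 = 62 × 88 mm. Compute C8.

Short side: √(52 · 62) = √3224 ≈ 56.8 → 57 mm
Long side: √(74 · 88) = √6512 ≈ 80.7 → 81 mm

57 × 81 mm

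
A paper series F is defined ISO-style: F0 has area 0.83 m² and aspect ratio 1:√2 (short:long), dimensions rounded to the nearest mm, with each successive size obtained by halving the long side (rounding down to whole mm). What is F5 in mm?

Let F0's short side be w mm. w · w√2 = 0.83 m² = 830,000 mm², so w ≈ 766.1 mm and w√2 ≈ 1083.4 mm → F0 = 766 × 1083 mm.
F1: ⌊1083/2⌋ × 766 = 541 × 766 mm
F2: ⌊766/2⌋ × 541 = 383 × 541 mm
F3: ⌊541/2⌋ × 383 = 270 × 383 mm
F4: ⌊383/2⌋ × 270 = 191 × 270 mm
F5: ⌊270/2⌋ × 191 = 135 × 191 mm

135 × 191 mm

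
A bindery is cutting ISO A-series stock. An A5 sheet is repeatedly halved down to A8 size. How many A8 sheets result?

Each ISO step halves the sheet: 1 × A5 → 2 × A6 → 4 × A7 → 8 × A8
From A5 to A8 is 3 halving steps: 2^3 = 8.

8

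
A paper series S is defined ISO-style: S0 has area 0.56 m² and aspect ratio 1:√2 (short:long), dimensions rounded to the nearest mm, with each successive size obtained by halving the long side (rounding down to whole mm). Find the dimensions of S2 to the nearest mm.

314 × 445 mm

Let S0's short side be w mm. w · w√2 = 0.56 m² = 560,000 mm², so w ≈ 629.3 mm and w√2 ≈ 889.9 mm → S0 = 629 × 890 mm.
S1: ⌊890/2⌋ × 629 = 445 × 629 mm
S2: ⌊629/2⌋ × 445 = 314 × 445 mm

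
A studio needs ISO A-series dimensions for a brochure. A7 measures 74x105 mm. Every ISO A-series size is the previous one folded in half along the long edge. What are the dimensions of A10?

26 × 37 mm

A8: ⌊105/2⌋ × 74 = 52 × 74 mm
A9: ⌊74/2⌋ × 52 = 37 × 52 mm
A10: ⌊52/2⌋ × 37 = 26 × 37 mm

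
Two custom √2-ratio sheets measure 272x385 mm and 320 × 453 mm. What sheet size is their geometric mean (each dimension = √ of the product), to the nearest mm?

Short side: √(272 · 320) = √87040 ≈ 295.0 → 295 mm
Long side: √(385 · 453) = √174405 ≈ 417.6 → 418 mm

295 × 418 mm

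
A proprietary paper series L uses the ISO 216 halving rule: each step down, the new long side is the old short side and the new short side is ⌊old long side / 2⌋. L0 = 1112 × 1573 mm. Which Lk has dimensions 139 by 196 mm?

L6

L0: 1112 × 1573 mm
L1: 786 × 1112 mm
L2: 556 × 786 mm
L3: 393 × 556 mm
L4: 278 × 393 mm
L5: 196 × 278 mm
L6: 139 × 196 mm
L7: 98 × 139 mm
→ matches L6.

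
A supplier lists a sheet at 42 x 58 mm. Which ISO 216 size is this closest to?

C9 (40 × 57 mm)

Aspect ratio 58/42 ≈ 1.381 (ISO target is √2 ≈ 1.414).
In the C-series (envelope sizes, between A and B): C9 = 40 × 57 mm.
Off by 3 mm total — nearest standard size.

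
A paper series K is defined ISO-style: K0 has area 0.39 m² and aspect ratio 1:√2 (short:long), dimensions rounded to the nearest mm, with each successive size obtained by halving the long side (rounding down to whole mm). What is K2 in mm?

Let K0's short side be w mm. w · w√2 = 0.39 m² = 390,000 mm², so w ≈ 525.1 mm and w√2 ≈ 742.7 mm → K0 = 525 × 743 mm.
K1: ⌊743/2⌋ × 525 = 371 × 525 mm
K2: ⌊525/2⌋ × 371 = 262 × 371 mm

262 × 371 mm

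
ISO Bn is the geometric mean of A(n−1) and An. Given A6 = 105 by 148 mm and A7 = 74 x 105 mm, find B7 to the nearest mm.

Short side: √(105 · 74) = √7770 ≈ 88.1 → 88 mm
Long side: √(148 · 105) = √15540 ≈ 124.7 → 125 mm

88 × 125 mm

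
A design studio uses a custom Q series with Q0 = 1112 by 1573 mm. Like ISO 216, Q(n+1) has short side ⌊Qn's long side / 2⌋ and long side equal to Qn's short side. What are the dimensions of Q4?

278 × 393 mm

Q1: ⌊1573/2⌋ × 1112 = 786 × 1112 mm
Q2: ⌊1112/2⌋ × 786 = 556 × 786 mm
Q3: ⌊786/2⌋ × 556 = 393 × 556 mm
Q4: ⌊556/2⌋ × 393 = 278 × 393 mm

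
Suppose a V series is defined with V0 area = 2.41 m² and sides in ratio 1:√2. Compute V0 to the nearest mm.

1305 × 1846 mm

Let the short side be w mm. Then w · w√2 = 2.41 m² = 2,410,000 mm².
w² = 2,410,000/√2, so w ≈ 1305.4 mm; long side = w√2 ≈ 1846.1 mm.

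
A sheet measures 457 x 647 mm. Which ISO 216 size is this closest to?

C2 (458 × 648 mm)

Aspect ratio 647/457 ≈ 1.416 — close to the ISO √2 ≈ 1.414.
In the C-series (envelope sizes, between A and B): C2 = 458 × 648 mm.
Off by 2 mm total — nearest standard size.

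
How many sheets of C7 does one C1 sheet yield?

64

Each ISO step halves the sheet: 1 × C1 → 2 × C2 → 4 × C3 → 8 × C4 → …
From C1 to C7 is 6 halving steps: 2^6 = 64.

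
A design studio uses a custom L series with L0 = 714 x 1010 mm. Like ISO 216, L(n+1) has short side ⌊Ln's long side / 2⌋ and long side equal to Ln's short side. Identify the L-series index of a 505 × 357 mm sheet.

L0: 714 × 1010 mm
L1: 505 × 714 mm
L2: 357 × 505 mm
L3: 252 × 357 mm
→ matches L2.

L2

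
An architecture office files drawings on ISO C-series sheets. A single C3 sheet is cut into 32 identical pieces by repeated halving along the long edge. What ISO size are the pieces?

32 = 2^5, so 5 halving steps.
C3 → C4 → … → C8 after 5 steps.

C8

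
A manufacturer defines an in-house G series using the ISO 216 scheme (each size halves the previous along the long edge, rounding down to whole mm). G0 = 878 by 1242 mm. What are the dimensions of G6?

G1: ⌊1242/2⌋ × 878 = 621 × 878 mm
G2: ⌊878/2⌋ × 621 = 439 × 621 mm
G3: ⌊621/2⌋ × 439 = 310 × 439 mm
G4: ⌊439/2⌋ × 310 = 219 × 310 mm
G5: ⌊310/2⌋ × 219 = 155 × 219 mm
G6: ⌊219/2⌋ × 155 = 109 × 155 mm

109 × 155 mm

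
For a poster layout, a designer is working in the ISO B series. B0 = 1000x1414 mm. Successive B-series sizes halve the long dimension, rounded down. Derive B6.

B1: ⌊1414/2⌋ × 1000 = 707 × 1000 mm
B2: ⌊1000/2⌋ × 707 = 500 × 707 mm
B3: ⌊707/2⌋ × 500 = 353 × 500 mm
B4: ⌊500/2⌋ × 353 = 250 × 353 mm
B5: ⌊353/2⌋ × 250 = 176 × 250 mm
B6: ⌊250/2⌋ × 176 = 125 × 176 mm

125 × 176 mm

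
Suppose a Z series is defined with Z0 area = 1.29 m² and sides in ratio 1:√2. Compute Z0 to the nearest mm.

Let the short side be w mm. Then w · w√2 = 1.29 m² = 1,290,000 mm².
w² = 1,290,000/√2, so w ≈ 955.1 mm; long side = w√2 ≈ 1350.7 mm.

955 × 1351 mm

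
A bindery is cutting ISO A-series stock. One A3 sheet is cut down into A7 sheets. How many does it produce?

A3 = 297 × 420 mm; A7 = 74 × 105 mm.
Each halving step doubles the count; 4 steps from A3 to A7.
2^4 = 16.

16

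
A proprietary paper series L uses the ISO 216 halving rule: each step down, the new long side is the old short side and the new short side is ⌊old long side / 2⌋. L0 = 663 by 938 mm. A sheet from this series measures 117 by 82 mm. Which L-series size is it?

L6

L0: 663 × 938 mm
L1: 469 × 663 mm
L2: 331 × 469 mm
L3: 234 × 331 mm
L4: 165 × 234 mm
L5: 117 × 165 mm
L6: 82 × 117 mm
L7: 58 × 82 mm
→ matches L6.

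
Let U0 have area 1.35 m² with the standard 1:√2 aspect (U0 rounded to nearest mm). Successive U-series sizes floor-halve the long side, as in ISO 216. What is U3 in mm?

Let U0's short side be w mm. w · w√2 = 1.35 m² = 1,350,000 mm², so w ≈ 977.0 mm and w√2 ≈ 1381.7 mm → U0 = 977 × 1382 mm.
U1: ⌊1382/2⌋ × 977 = 691 × 977 mm
U2: ⌊977/2⌋ × 691 = 488 × 691 mm
U3: ⌊691/2⌋ × 488 = 345 × 488 mm

345 × 488 mm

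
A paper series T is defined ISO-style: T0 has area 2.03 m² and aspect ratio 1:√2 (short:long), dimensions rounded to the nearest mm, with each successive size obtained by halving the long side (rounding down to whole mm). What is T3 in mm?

423 × 599 mm

Let T0's short side be w mm. w · w√2 = 2.03 m² = 2,030,000 mm², so w ≈ 1198.1 mm and w√2 ≈ 1694.4 mm → T0 = 1198 × 1694 mm.
T1: ⌊1694/2⌋ × 1198 = 847 × 1198 mm
T2: ⌊1198/2⌋ × 847 = 599 × 847 mm
T3: ⌊847/2⌋ × 599 = 423 × 599 mm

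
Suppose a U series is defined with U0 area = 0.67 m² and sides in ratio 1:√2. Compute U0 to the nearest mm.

688 × 973 mm

Let the short side be w mm. Then w · w√2 = 0.67 m² = 670,000 mm².
w² = 670,000/√2, so w ≈ 688.3 mm; long side = w√2 ≈ 973.4 mm.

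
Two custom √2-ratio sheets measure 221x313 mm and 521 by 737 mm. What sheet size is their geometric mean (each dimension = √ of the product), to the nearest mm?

339 × 480 mm

Short side: √(221 · 521) = √115141 ≈ 339.3 → 339 mm
Long side: √(313 · 737) = √230681 ≈ 480.3 → 480 mm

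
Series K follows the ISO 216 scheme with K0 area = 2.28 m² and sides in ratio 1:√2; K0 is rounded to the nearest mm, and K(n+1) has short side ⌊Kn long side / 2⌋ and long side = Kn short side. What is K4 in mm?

Let K0's short side be w mm. w · w√2 = 2.28 m² = 2,280,000 mm², so w ≈ 1269.7 mm and w√2 ≈ 1795.7 mm → K0 = 1270 × 1796 mm.
K1: ⌊1796/2⌋ × 1270 = 898 × 1270 mm
K2: ⌊1270/2⌋ × 898 = 635 × 898 mm
K3: ⌊898/2⌋ × 635 = 449 × 635 mm
K4: ⌊635/2⌋ × 449 = 317 × 449 mm

317 × 449 mm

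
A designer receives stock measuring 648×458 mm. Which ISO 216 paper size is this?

C2 (458 × 648 mm)

Aspect ratio 648/458 ≈ 1.415 — close to the ISO √2 ≈ 1.414.
In the C-series (envelope sizes, between A and B): C2 = 458 × 648 mm.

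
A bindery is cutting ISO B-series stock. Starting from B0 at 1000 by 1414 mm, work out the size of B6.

B1: ⌊1414/2⌋ × 1000 = 707 × 1000 mm
B2: ⌊1000/2⌋ × 707 = 500 × 707 mm
B3: ⌊707/2⌋ × 500 = 353 × 500 mm
B4: ⌊500/2⌋ × 353 = 250 × 353 mm
B5: ⌊353/2⌋ × 250 = 176 × 250 mm
B6: ⌊250/2⌋ × 176 = 125 × 176 mm

125 × 176 mm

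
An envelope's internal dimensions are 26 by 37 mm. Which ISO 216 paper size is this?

A10 (26 × 37 mm)

Aspect ratio 37/26 ≈ 1.423 — close to the ISO √2 ≈ 1.414.
In the A-series (A0 area = 1 m²): A10 = 26 × 37 mm.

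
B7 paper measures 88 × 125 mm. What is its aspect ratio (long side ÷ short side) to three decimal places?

1.420

125 / 88 = 1.420
ISO 216 targets √2 ≈ 1.414; the +0.006 deviation is from mm rounding.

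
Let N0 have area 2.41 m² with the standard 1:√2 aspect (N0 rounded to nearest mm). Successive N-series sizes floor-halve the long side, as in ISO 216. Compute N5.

Let N0's short side be w mm. w · w√2 = 2.41 m² = 2,410,000 mm², so w ≈ 1305.4 mm and w√2 ≈ 1846.1 mm → N0 = 1305 × 1846 mm.
N1: ⌊1846/2⌋ × 1305 = 923 × 1305 mm
N2: ⌊1305/2⌋ × 923 = 652 × 923 mm
N3: ⌊923/2⌋ × 652 = 461 × 652 mm
N4: ⌊652/2⌋ × 461 = 326 × 461 mm
N5: ⌊461/2⌋ × 326 = 230 × 326 mm

230 × 326 mm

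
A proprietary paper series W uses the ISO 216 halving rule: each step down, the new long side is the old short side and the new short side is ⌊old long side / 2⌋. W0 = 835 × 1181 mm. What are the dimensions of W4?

W1: ⌊1181/2⌋ × 835 = 590 × 835 mm
W2: ⌊835/2⌋ × 590 = 417 × 590 mm
W3: ⌊590/2⌋ × 417 = 295 × 417 mm
W4: ⌊417/2⌋ × 295 = 208 × 295 mm

208 × 295 mm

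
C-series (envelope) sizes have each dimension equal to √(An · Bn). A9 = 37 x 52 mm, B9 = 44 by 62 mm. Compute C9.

Short side: √(37 · 44) = √1628 ≈ 40.3 → 40 mm
Long side: √(52 · 62) = √3224 ≈ 56.8 → 57 mm

40 × 57 mm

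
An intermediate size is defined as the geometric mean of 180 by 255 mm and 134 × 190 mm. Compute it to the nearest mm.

Short side: √(180 · 134) = √24120 ≈ 155.3 → 155 mm
Long side: √(255 · 190) = √48450 ≈ 220.1 → 220 mm

155 × 220 mm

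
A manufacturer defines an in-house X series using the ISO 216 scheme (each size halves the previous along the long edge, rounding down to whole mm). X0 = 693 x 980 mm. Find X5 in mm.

X1: ⌊980/2⌋ × 693 = 490 × 693 mm
X2: ⌊693/2⌋ × 490 = 346 × 490 mm
X3: ⌊490/2⌋ × 346 = 245 × 346 mm
X4: ⌊346/2⌋ × 245 = 173 × 245 mm
X5: ⌊245/2⌋ × 173 = 122 × 173 mm

122 × 173 mm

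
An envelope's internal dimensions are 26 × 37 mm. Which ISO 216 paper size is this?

Aspect ratio 37/26 ≈ 1.423 — close to the ISO √2 ≈ 1.414.
In the A-series (A0 area = 1 m²): A10 = 26 × 37 mm.

A10 (26 × 37 mm)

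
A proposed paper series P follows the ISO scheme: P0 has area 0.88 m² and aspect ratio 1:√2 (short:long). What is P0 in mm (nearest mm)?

789 × 1116 mm

Let the short side be w mm. Then w · w√2 = 0.88 m² = 880,000 mm².
w² = 880,000/√2, so w ≈ 788.8 mm; long side = w√2 ≈ 1115.6 mm.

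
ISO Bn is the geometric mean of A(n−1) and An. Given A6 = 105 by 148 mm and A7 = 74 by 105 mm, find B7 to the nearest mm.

Short side: √(105 · 74) = √7770 ≈ 88.1 → 88 mm
Long side: √(148 · 105) = √15540 ≈ 124.7 → 125 mm

88 × 125 mm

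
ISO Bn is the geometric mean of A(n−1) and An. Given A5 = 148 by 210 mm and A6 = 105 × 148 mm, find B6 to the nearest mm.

Short side: √(148 · 105) = √15540 ≈ 124.7 → 125 mm
Long side: √(210 · 148) = √31080 ≈ 176.3 → 176 mm

125 × 176 mm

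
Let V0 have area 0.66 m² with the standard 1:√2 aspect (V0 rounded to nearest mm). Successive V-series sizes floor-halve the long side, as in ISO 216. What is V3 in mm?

241 × 341 mm

Let V0's short side be w mm. w · w√2 = 0.66 m² = 660,000 mm², so w ≈ 683.1 mm and w√2 ≈ 966.1 mm → V0 = 683 × 966 mm.
V1: ⌊966/2⌋ × 683 = 483 × 683 mm
V2: ⌊683/2⌋ × 483 = 341 × 483 mm
V3: ⌊483/2⌋ × 341 = 241 × 341 mm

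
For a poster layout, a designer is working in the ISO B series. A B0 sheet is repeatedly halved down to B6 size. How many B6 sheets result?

64

Each ISO step halves the sheet: 1 × B0 → 2 × B1 → 4 × B2 → 8 × B3 → …
From B0 to B6 is 6 halving steps: 2^6 = 64.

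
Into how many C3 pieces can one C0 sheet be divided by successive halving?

8

C0 = 917 × 1297 mm; C3 = 324 × 458 mm.
Each halving step doubles the count; 3 steps from C0 to C3.
2^3 = 8.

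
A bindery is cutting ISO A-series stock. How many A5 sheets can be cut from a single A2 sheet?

8

Each ISO step halves the sheet: 1 × A2 → 2 × A3 → 4 × A4 → 8 × A5
From A2 to A5 is 3 halving steps: 2^3 = 8.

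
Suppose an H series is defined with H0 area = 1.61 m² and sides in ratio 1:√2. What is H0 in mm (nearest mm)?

Let the short side be w mm. Then w · w√2 = 1.61 m² = 1,610,000 mm².
w² = 1,610,000/√2, so w ≈ 1067.0 mm; long side = w√2 ≈ 1508.9 mm.

1067 × 1509 mm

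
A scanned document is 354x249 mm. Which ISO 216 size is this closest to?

B4 (250 × 353 mm)

Aspect ratio 354/249 ≈ 1.422 — close to the ISO √2 ≈ 1.414.
In the B-series (B0 = 1000 × 1414 mm): B4 = 250 × 353 mm.
Off by 2 mm total — nearest standard size.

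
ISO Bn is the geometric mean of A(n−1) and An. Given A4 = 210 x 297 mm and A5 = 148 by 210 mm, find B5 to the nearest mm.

176 × 250 mm

Short side: √(210 · 148) = √31080 ≈ 176.3 → 176 mm
Long side: √(297 · 210) = √62370 ≈ 249.7 → 250 mm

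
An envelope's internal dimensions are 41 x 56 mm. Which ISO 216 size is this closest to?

C9 (40 × 57 mm)

Aspect ratio 56/41 ≈ 1.366 (ISO target is √2 ≈ 1.414).
In the C-series (envelope sizes, between A and B): C9 = 40 × 57 mm.
Off by 2 mm total — nearest standard size.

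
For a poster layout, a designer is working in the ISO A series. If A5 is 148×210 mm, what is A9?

37 × 52 mm

A6: ⌊210/2⌋ × 148 = 105 × 148 mm
A7: ⌊148/2⌋ × 105 = 74 × 105 mm
A8: ⌊105/2⌋ × 74 = 52 × 74 mm
A9: ⌊74/2⌋ × 52 = 37 × 52 mm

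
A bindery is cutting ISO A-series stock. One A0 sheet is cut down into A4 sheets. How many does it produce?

16

A0 = 841 × 1189 mm; A4 = 210 × 297 mm.
Each halving step doubles the count; 4 steps from A0 to A4.
2^4 = 16.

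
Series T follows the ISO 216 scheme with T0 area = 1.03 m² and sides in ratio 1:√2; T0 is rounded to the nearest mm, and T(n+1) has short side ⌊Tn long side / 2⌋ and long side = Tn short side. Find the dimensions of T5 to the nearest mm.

Let T0's short side be w mm. w · w√2 = 1.03 m² = 1,030,000 mm², so w ≈ 853.4 mm and w√2 ≈ 1206.9 mm → T0 = 853 × 1207 mm.
T1: ⌊1207/2⌋ × 853 = 603 × 853 mm
T2: ⌊853/2⌋ × 603 = 426 × 603 mm
T3: ⌊603/2⌋ × 426 = 301 × 426 mm
T4: ⌊426/2⌋ × 301 = 213 × 301 mm
T5: ⌊301/2⌋ × 213 = 150 × 213 mm

150 × 213 mm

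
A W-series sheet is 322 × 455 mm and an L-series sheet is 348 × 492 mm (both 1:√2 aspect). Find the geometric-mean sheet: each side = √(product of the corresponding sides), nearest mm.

Short side: √(322 · 348) = √112056 ≈ 334.7 → 335 mm
Long side: √(455 · 492) = √223860 ≈ 473.1 → 473 mm

335 × 473 mm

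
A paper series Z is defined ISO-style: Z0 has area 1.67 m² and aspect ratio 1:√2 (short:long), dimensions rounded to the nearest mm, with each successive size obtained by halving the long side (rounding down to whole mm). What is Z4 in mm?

271 × 384 mm

Let Z0's short side be w mm. w · w√2 = 1.67 m² = 1,670,000 mm², so w ≈ 1086.7 mm and w√2 ≈ 1536.8 mm → Z0 = 1087 × 1537 mm.
Z1: ⌊1537/2⌋ × 1087 = 768 × 1087 mm
Z2: ⌊1087/2⌋ × 768 = 543 × 768 mm
Z3: ⌊768/2⌋ × 543 = 384 × 543 mm
Z4: ⌊543/2⌋ × 384 = 271 × 384 mm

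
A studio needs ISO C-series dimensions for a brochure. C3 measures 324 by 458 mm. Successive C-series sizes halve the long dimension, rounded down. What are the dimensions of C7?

C4: ⌊458/2⌋ × 324 = 229 × 324 mm
C5: ⌊324/2⌋ × 229 = 162 × 229 mm
C6: ⌊229/2⌋ × 162 = 114 × 162 mm
C7: ⌊162/2⌋ × 114 = 81 × 114 mm

81 × 114 mm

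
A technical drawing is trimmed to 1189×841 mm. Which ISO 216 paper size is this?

Aspect ratio 1189/841 ≈ 1.414 — close to the ISO √2 ≈ 1.414.
In the A-series (A0 area = 1 m²): A0 = 841 × 1189 mm.

A0 (841 × 1189 mm)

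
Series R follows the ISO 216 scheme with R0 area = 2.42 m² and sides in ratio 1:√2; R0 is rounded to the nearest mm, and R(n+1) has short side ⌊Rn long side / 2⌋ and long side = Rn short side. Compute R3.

Let R0's short side be w mm. w · w√2 = 2.42 m² = 2,420,000 mm², so w ≈ 1308.1 mm and w√2 ≈ 1850.0 mm → R0 = 1308 × 1850 mm.
R1: ⌊1850/2⌋ × 1308 = 925 × 1308 mm
R2: ⌊1308/2⌋ × 925 = 654 × 925 mm
R3: ⌊925/2⌋ × 654 = 462 × 654 mm

462 × 654 mm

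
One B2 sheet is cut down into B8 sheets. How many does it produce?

64

Each ISO step halves the sheet: 1 × B2 → 2 × B3 → 4 × B4 → 8 × B5 → …
From B2 to B8 is 6 halving steps: 2^6 = 64.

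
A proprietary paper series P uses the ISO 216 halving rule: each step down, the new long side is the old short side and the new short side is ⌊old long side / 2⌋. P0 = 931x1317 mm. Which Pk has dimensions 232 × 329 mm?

P4

P0: 931 × 1317 mm
P1: 658 × 931 mm
P2: 465 × 658 mm
P3: 329 × 465 mm
P4: 232 × 329 mm
P5: 164 × 232 mm
→ matches P4.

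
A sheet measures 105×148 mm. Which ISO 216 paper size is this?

Aspect ratio 148/105 ≈ 1.410 — close to the ISO √2 ≈ 1.414.
In the A-series (A0 area = 1 m²): A6 = 105 × 148 mm.

A6 (105 × 148 mm)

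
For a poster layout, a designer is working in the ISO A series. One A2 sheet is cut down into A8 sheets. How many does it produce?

64

A2 = 420 × 594 mm; A8 = 52 × 74 mm.
Each halving step doubles the count; 6 steps from A2 to A8.
2^6 = 64.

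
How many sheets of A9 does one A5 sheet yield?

A5 = 148 × 210 mm; A9 = 37 × 52 mm.
Each halving step doubles the count; 4 steps from A5 to A9.
2^4 = 16.

16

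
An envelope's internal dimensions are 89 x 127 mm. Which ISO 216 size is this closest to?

B7 (88 × 125 mm)

Aspect ratio 127/89 ≈ 1.427 — close to the ISO √2 ≈ 1.414.
In the B-series (B0 = 1000 × 1414 mm): B7 = 88 × 125 mm.
Off by 3 mm total — nearest standard size.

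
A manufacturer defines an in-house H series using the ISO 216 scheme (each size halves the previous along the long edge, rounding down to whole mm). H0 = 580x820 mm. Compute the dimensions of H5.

102 × 145 mm

H1: ⌊820/2⌋ × 580 = 410 × 580 mm
H2: ⌊580/2⌋ × 410 = 290 × 410 mm
H3: ⌊410/2⌋ × 290 = 205 × 290 mm
H4: ⌊290/2⌋ × 205 = 145 × 205 mm
H5: ⌊205/2⌋ × 145 = 102 × 145 mm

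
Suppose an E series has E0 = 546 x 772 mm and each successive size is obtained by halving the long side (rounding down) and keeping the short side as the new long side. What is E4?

E1: ⌊772/2⌋ × 546 = 386 × 546 mm
E2: ⌊546/2⌋ × 386 = 273 × 386 mm
E3: ⌊386/2⌋ × 273 = 193 × 273 mm
E4: ⌊273/2⌋ × 193 = 136 × 193 mm

136 × 193 mm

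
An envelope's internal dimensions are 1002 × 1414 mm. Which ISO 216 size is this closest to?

B0 (1000 × 1414 mm)

Aspect ratio 1414/1002 ≈ 1.411 — close to the ISO √2 ≈ 1.414.
In the B-series (B0 = 1000 × 1414 mm): B0 = 1000 × 1414 mm.
Off by 2 mm total — nearest standard size.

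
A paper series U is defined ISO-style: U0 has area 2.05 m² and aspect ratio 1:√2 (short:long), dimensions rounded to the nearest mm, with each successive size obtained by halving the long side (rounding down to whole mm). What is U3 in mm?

Let U0's short side be w mm. w · w√2 = 2.05 m² = 2,050,000 mm², so w ≈ 1204.0 mm and w√2 ≈ 1702.7 mm → U0 = 1204 × 1703 mm.
U1: ⌊1703/2⌋ × 1204 = 851 × 1204 mm
U2: ⌊1204/2⌋ × 851 = 602 × 851 mm
U3: ⌊851/2⌋ × 602 = 425 × 602 mm

425 × 602 mm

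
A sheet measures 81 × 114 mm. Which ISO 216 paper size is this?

C7 (81 × 114 mm)

Aspect ratio 114/81 ≈ 1.407 — close to the ISO √2 ≈ 1.414.
In the C-series (envelope sizes, between A and B): C7 = 81 × 114 mm.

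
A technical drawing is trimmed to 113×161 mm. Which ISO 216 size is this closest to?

C6 (114 × 162 mm)

Aspect ratio 161/113 ≈ 1.425 — close to the ISO √2 ≈ 1.414.
In the C-series (envelope sizes, between A and B): C6 = 114 × 162 mm.
Off by 2 mm total — nearest standard size.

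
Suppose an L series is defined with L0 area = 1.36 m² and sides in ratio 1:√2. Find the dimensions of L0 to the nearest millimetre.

981 × 1387 mm

Let the short side be w mm. Then w · w√2 = 1.36 m² = 1,360,000 mm².
w² = 1,360,000/√2, so w ≈ 980.6 mm; long side = w√2 ≈ 1386.8 mm.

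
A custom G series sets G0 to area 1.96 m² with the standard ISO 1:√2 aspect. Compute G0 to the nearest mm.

Let the short side be w mm. Then w · w√2 = 1.96 m² = 1,960,000 mm².
w² = 1,960,000/√2, so w ≈ 1177.3 mm; long side = w√2 ≈ 1664.9 mm.

1177 × 1665 mm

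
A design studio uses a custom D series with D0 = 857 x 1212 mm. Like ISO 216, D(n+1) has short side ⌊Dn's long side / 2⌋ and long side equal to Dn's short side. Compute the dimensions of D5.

151 × 214 mm

D1: ⌊1212/2⌋ × 857 = 606 × 857 mm
D2: ⌊857/2⌋ × 606 = 428 × 606 mm
D3: ⌊606/2⌋ × 428 = 303 × 428 mm
D4: ⌊428/2⌋ × 303 = 214 × 303 mm
D5: ⌊303/2⌋ × 214 = 151 × 214 mm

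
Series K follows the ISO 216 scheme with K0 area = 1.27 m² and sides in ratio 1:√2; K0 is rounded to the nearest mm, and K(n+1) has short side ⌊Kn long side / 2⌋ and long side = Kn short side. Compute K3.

Let K0's short side be w mm. w · w√2 = 1.27 m² = 1,270,000 mm², so w ≈ 947.6 mm and w√2 ≈ 1340.2 mm → K0 = 948 × 1340 mm.
K1: ⌊1340/2⌋ × 948 = 670 × 948 mm
K2: ⌊948/2⌋ × 670 = 474 × 670 mm
K3: ⌊670/2⌋ × 474 = 335 × 474 mm

335 × 474 mm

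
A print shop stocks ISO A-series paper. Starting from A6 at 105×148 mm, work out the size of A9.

37 × 52 mm

A7: ⌊148/2⌋ × 105 = 74 × 105 mm
A8: ⌊105/2⌋ × 74 = 52 × 74 mm
A9: ⌊74/2⌋ × 52 = 37 × 52 mm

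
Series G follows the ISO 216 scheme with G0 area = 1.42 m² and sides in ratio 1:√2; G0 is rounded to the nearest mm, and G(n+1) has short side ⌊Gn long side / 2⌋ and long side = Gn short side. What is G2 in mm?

Let G0's short side be w mm. w · w√2 = 1.42 m² = 1,420,000 mm², so w ≈ 1002.0 mm and w√2 ≈ 1417.1 mm → G0 = 1002 × 1417 mm.
G1: ⌊1417/2⌋ × 1002 = 708 × 1002 mm
G2: ⌊1002/2⌋ × 708 = 501 × 708 mm

501 × 708 mm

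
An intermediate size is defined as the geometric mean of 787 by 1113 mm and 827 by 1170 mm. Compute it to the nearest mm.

807 × 1141 mm

Short side: √(787 · 827) = √650849 ≈ 806.8 → 807 mm
Long side: √(1113 · 1170) = √1302210 ≈ 1141.1 → 1141 mm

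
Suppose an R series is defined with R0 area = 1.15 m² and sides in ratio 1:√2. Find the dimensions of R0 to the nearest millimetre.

Let the short side be w mm. Then w · w√2 = 1.15 m² = 1,150,000 mm².
w² = 1,150,000/√2, so w ≈ 901.8 mm; long side = w√2 ≈ 1275.3 mm.

902 × 1275 mm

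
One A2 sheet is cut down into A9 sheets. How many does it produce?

128

A2 = 420 × 594 mm; A9 = 37 × 52 mm.
Each halving step doubles the count; 7 steps from A2 to A9.
2^7 = 128.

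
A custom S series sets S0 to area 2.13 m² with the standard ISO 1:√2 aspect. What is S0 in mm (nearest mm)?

1227 × 1736 mm

Let the short side be w mm. Then w · w√2 = 2.13 m² = 2,130,000 mm².
w² = 2,130,000/√2, so w ≈ 1227.2 mm; long side = w√2 ≈ 1735.6 mm.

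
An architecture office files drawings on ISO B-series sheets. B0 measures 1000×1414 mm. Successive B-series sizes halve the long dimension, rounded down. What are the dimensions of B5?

176 × 250 mm

B1: ⌊1414/2⌋ × 1000 = 707 × 1000 mm
B2: ⌊1000/2⌋ × 707 = 500 × 707 mm
B3: ⌊707/2⌋ × 500 = 353 × 500 mm
B4: ⌊500/2⌋ × 353 = 250 × 353 mm
B5: ⌊353/2⌋ × 250 = 176 × 250 mm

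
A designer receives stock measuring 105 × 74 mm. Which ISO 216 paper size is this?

A7 (74 × 105 mm)

Aspect ratio 105/74 ≈ 1.419 — close to the ISO √2 ≈ 1.414.
In the A-series (A0 area = 1 m²): A7 = 74 × 105 mm.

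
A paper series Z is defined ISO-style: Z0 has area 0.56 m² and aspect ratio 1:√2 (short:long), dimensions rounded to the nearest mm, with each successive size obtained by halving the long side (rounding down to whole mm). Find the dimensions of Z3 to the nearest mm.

222 × 314 mm

Let Z0's short side be w mm. w · w√2 = 0.56 m² = 560,000 mm², so w ≈ 629.3 mm and w√2 ≈ 889.9 mm → Z0 = 629 × 890 mm.
Z1: ⌊890/2⌋ × 629 = 445 × 629 mm
Z2: ⌊629/2⌋ × 445 = 314 × 445 mm
Z3: ⌊445/2⌋ × 314 = 222 × 314 mm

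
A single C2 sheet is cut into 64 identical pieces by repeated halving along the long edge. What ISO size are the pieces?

64 = 2^6, so 6 halving steps.
C2 → C3 → … → C8 after 6 steps.

C8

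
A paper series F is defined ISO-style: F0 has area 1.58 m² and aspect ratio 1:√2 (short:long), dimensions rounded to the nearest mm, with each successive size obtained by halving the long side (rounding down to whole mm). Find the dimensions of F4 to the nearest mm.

264 × 373 mm

Let F0's short side be w mm. w · w√2 = 1.58 m² = 1,580,000 mm², so w ≈ 1057.0 mm and w√2 ≈ 1494.8 mm → F0 = 1057 × 1495 mm.
F1: ⌊1495/2⌋ × 1057 = 747 × 1057 mm
F2: ⌊1057/2⌋ × 747 = 528 × 747 mm
F3: ⌊747/2⌋ × 528 = 373 × 528 mm
F4: ⌊528/2⌋ × 373 = 264 × 373 mm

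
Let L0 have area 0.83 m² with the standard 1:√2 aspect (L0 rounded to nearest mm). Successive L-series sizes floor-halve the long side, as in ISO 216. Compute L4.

Let L0's short side be w mm. w · w√2 = 0.83 m² = 830,000 mm², so w ≈ 766.1 mm and w√2 ≈ 1083.4 mm → L0 = 766 × 1083 mm.
L1: ⌊1083/2⌋ × 766 = 541 × 766 mm
L2: ⌊766/2⌋ × 541 = 383 × 541 mm
L3: ⌊541/2⌋ × 383 = 270 × 383 mm
L4: ⌊383/2⌋ × 270 = 191 × 270 mm

191 × 270 mm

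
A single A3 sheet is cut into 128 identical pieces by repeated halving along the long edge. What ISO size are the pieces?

A10

128 = 2^7, so 7 halving steps.
A3 → A4 → … → A10 after 7 steps.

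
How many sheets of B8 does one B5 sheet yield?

B5 = 176 × 250 mm; B8 = 62 × 88 mm.
Each halving step doubles the count; 3 steps from B5 to B8.
2^3 = 8.

8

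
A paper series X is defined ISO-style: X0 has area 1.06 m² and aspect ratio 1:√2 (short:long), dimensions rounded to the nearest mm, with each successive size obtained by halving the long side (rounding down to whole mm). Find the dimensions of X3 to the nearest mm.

306 × 433 mm

Let X0's short side be w mm. w · w√2 = 1.06 m² = 1,060,000 mm², so w ≈ 865.8 mm and w√2 ≈ 1224.4 mm → X0 = 866 × 1224 mm.
X1: ⌊1224/2⌋ × 866 = 612 × 866 mm
X2: ⌊866/2⌋ × 612 = 433 × 612 mm
X3: ⌊612/2⌋ × 433 = 306 × 433 mm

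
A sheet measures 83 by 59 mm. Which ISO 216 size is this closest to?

C8 (57 × 81 mm)

Aspect ratio 83/59 ≈ 1.407 — close to the ISO √2 ≈ 1.414.
In the C-series (envelope sizes, between A and B): C8 = 57 × 81 mm.
Off by 4 mm total — nearest standard size.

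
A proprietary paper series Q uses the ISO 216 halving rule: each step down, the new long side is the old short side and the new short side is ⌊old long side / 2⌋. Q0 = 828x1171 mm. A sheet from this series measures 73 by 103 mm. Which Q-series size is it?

Q0: 828 × 1171 mm
Q1: 585 × 828 mm
Q2: 414 × 585 mm
Q3: 292 × 414 mm
Q4: 207 × 292 mm
Q5: 146 × 207 mm
Q6: 103 × 146 mm
Q7: 73 × 103 mm
Q8: 51 × 73 mm
→ matches Q7.

Q7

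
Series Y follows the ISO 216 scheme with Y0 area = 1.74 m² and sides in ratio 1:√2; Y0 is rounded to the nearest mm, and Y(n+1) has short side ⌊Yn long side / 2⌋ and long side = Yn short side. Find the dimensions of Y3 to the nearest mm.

Let Y0's short side be w mm. w · w√2 = 1.74 m² = 1,740,000 mm², so w ≈ 1109.2 mm and w√2 ≈ 1568.7 mm → Y0 = 1109 × 1569 mm.
Y1: ⌊1569/2⌋ × 1109 = 784 × 1109 mm
Y2: ⌊1109/2⌋ × 784 = 554 × 784 mm
Y3: ⌊784/2⌋ × 554 = 392 × 554 mm

392 × 554 mm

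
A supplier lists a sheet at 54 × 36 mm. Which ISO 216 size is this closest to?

A9 (37 × 52 mm)

Aspect ratio 54/36 ≈ 1.500 (ISO target is √2 ≈ 1.414).
In the A-series (A0 area = 1 m²): A9 = 37 × 52 mm.
Off by 3 mm total — nearest standard size.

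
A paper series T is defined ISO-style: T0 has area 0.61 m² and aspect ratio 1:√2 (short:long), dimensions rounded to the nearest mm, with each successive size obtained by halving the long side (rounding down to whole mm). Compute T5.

116 × 164 mm

Let T0's short side be w mm. w · w√2 = 0.61 m² = 610,000 mm², so w ≈ 656.8 mm and w√2 ≈ 928.8 mm → T0 = 657 × 929 mm.
T1: ⌊929/2⌋ × 657 = 464 × 657 mm
T2: ⌊657/2⌋ × 464 = 328 × 464 mm
T3: ⌊464/2⌋ × 328 = 232 × 328 mm
T4: ⌊328/2⌋ × 232 = 164 × 232 mm
T5: ⌊232/2⌋ × 164 = 116 × 164 mm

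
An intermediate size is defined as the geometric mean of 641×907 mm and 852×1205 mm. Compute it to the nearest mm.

Short side: √(641 · 852) = √546132 ≈ 739.0 → 739 mm
Long side: √(907 · 1205) = √1092935 ≈ 1045.4 → 1045 mm

739 × 1045 mm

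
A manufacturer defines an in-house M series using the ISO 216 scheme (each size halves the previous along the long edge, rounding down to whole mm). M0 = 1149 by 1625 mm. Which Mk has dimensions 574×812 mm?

M2

M0: 1149 × 1625 mm
M1: 812 × 1149 mm
M2: 574 × 812 mm
M3: 406 × 574 mm
→ matches M2.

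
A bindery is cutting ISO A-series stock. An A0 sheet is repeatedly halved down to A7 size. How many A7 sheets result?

128

Each ISO step halves the sheet: 1 × A0 → 2 × A1 → 4 × A2 → 8 × A3 → …
From A0 to A7 is 7 halving steps: 2^7 = 128.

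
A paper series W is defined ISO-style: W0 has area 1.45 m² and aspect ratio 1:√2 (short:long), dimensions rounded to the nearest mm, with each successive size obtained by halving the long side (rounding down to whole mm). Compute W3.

358 × 506 mm

Let W0's short side be w mm. w · w√2 = 1.45 m² = 1,450,000 mm², so w ≈ 1012.6 mm and w√2 ≈ 1432.0 mm → W0 = 1013 × 1432 mm.
W1: ⌊1432/2⌋ × 1013 = 716 × 1013 mm
W2: ⌊1013/2⌋ × 716 = 506 × 716 mm
W3: ⌊716/2⌋ × 506 = 358 × 506 mm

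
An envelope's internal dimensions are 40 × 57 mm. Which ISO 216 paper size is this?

C9 (40 × 57 mm)

Aspect ratio 57/40 ≈ 1.425 — close to the ISO √2 ≈ 1.414.
In the C-series (envelope sizes, between A and B): C9 = 40 × 57 mm.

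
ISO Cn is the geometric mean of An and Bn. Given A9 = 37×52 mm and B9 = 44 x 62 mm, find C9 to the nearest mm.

Short side: √(37 · 44) = √1628 ≈ 40.3 → 40 mm
Long side: √(52 · 62) = √3224 ≈ 56.8 → 57 mm

40 × 57 mm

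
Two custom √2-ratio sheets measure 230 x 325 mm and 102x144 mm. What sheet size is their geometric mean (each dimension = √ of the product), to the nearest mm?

153 × 216 mm

Short side: √(230 · 102) = √23460 ≈ 153.2 → 153 mm
Long side: √(325 · 144) = √46800 ≈ 216.3 → 216 mm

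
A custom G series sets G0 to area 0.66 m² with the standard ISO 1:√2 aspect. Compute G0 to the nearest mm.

Let the short side be w mm. Then w · w√2 = 0.66 m² = 660,000 mm².
w² = 660,000/√2, so w ≈ 683.1 mm; long side = w√2 ≈ 966.1 mm.

683 × 966 mm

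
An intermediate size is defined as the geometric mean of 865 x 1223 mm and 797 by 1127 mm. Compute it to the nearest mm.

830 × 1174 mm

Short side: √(865 · 797) = √689405 ≈ 830.3 → 830 mm
Long side: √(1223 · 1127) = √1378321 ≈ 1174.0 → 1174 mm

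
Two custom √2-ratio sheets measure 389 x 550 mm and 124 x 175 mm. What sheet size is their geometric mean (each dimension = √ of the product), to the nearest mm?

220 × 310 mm

Short side: √(389 · 124) = √48236 ≈ 219.6 → 220 mm
Long side: √(550 · 175) = √96250 ≈ 310.2 → 310 mm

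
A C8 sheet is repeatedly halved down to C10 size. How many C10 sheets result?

4

Each ISO step halves the sheet: 1 × C8 → 2 × C9 → 4 × C10
From C8 to C10 is 2 halving steps: 2^2 = 4.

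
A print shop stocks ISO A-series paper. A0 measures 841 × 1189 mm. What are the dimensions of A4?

210 × 297 mm

A1: ⌊1189/2⌋ × 841 = 594 × 841 mm
A2: ⌊841/2⌋ × 594 = 420 × 594 mm
A3: ⌊594/2⌋ × 420 = 297 × 420 mm
A4: ⌊420/2⌋ × 297 = 210 × 297 mm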